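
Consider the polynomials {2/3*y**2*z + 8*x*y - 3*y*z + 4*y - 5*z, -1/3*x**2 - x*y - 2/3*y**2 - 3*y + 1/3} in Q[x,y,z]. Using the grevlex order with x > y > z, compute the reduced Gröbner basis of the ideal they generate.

The reduced Gröbner basis is the canonical form of the ideal for this ordering.

f_1 = 2/3*y**2*z + 8*x*y - 3*y*z + 4*y - 5*z, LT = y**2*z.
f_2 = -1/3*x**2 - x*y - 2/3*y**2 - 3*y + 1/3, LT = x**2.

The S-polynomials (S(f_1,f_2)) all reduce to 0 modulo the current basis, so we have a Gröbner basis.

G = {y**2*z + 12*x*y - 9/2*y*z + 6*y - 15/2*z, x**2 + 3*x*y + 2*y**2 + 9*y - 1}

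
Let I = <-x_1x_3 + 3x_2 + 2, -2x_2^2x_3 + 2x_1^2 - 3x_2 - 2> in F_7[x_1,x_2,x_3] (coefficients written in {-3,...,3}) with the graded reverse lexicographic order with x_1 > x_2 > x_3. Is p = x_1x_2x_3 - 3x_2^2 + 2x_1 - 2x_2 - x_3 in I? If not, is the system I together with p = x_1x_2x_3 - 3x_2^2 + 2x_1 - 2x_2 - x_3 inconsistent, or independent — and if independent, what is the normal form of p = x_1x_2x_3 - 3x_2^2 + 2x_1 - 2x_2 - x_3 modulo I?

First compute the reduced Gröbner basis of I by Buchberger's algorithm.
f_1 = -x_1x_3 + 3x_2 + 2, LT = x_1x_3.
f_2 = -2x_2^2x_3 + 2x_1^2 - 3x_2 - 2, LT = x_2^2x_3.

S(f_1,f_2): lcm = x_1x_2^2x_3. S = x_1^3 - 3x_2^3 + 2x_1x_2 - 2x_2^2 - x_1.
  reduce S modulo (f_1, f_2):
  remainder x_1^3 - 3x_2^3 + 2x_1x_2 - 2x_2^2 - x_1 ≠ 0; add h_3 = x_1^3 - 3x_2^3 + 2x_1x_2 - 2x_2^2 - x_1 to the basis.

The other S-polynomials (S(f_1,h_3), S(f_2,h_3)) all reduce to 0 modulo the current basis, so we have a Gröbner basis.
Inter-reduce: drop elements whose leading term is divisible by another's, tail-reduce, and make monic.
Reduced Gröbner basis: {x_1^3 - 3x_2^3 + 2x_1x_2 - 2x_2^2 - x_1, x_2^2x_3 - x_1^2 - 2x_2 + 1, x_1x_3 - 3x_2 - 2}.
Label its elements g_1 = x_1^3 - 3x_2^3 + 2x_1x_2 - 2x_2^2 - x_1, g_2 = x_2^2x_3 - x_1^2 - 2x_2 + 1, g_3 = x_1x_3 - 3x_2 - 2.

Reduce p = x_1x_2x_3 - 3x_2^2 + 2x_1 - 2x_2 - x_3 modulo G:
  leading term x_1x_2x_3: subtract (x_2)·g_3 from x_1x_2x_3 - 3x_2^2 + 2x_1 - 2x_2 - x_3 → 2x_1 - x_3
  leading term x_1: no divisor's leading term divides it; move 2x_1 to the remainder.
  leading term x_3: no divisor's leading term divides it; move -x_3 to the remainder.
  normal form = 2x_1 - x_3.
The normal form is nonzero, so p ∉ I. Since p minus its normal form lies in I, I + (p) = I + (r) where r = 2x_1 - x_3; decide whether this ideal is the whole ring.
Run Buchberger on G together with r (pairs among the g_i already reduce to 0 since G is a Gröbner basis):
g_1 = x_1^3 - 3x_2^3 + 2x_1x_2 - 2x_2^2 - x_1, LT = x_1^3.
g_2 = x_2^2x_3 - x_1^2 - 2x_2 + 1, LT = x_2^2x_3.
g_3 = x_1x_3 - 3x_2 - 2, LT = x_1x_3.
r = 2x_1 - x_3, LT = x_1.

S(g_1,r): lcm = x_1^3. S = -3x_2^3 - 3x_1^2x_3 + 2x_1x_2 - 2x_2^2 - x_1.
  reduce S modulo (g_1, g_2, g_3, r):
  remainder -3x_2^3 - 2x_2^2 ≠ 0; add m_5 = -3x_2^3 - 2x_2^2 to the basis.

S(g_3,r): lcm = x_1x_3. S = -3x_3^2 - 3x_2 - 2.
  reduce S modulo (g_1, g_2, g_3, r, m_5):
  remainder -3x_3^2 - 3x_2 - 2 ≠ 0; add m_6 = -3x_3^2 - 3x_2 - 2 to the basis.

The other S-polynomials (S(g_1,g_2), S(g_1,g_3), S(g_2,g_3), S(g_2,r), S(g_1,m_5), S(g_2,m_5), S(g_3,m_5), S(r,m_5), S(g_1,m_6), S(g_2,m_6), S(g_3,m_6), S(r,m_6), S(m_5,m_6)) all reduce to 0 modulo the current basis, so we have a Gröbner basis.
Inter-reduce: drop elements whose leading term is divisible by another's, tail-reduce, and make monic.
Reduced Gröbner basis: {x_2^3 + 3x_2^2, x_2^2x_3, x_3^2 + x_2 + 3, x_1 + 3x_3}.
The reduced Gröbner basis of I + (p) is {x_2^3 + 3x_2^2, x_2^2x_3, x_3^2 + x_2 + 3, x_1 + 3x_3} ≠ {1}, a proper ideal, so the enlarged system stays consistent: p is independent of I, with normal form 2x_1 - x_3.

x_1x_2x_3 - 3x_2^2 + 2x_1 - 2x_2 - x_3 is independent of I; its normal form modulo I is 2x_1 - x_3.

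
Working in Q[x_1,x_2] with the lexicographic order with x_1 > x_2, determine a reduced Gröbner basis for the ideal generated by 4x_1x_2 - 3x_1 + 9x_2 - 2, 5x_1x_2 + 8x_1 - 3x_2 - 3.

G = {x_1 - 57/47x_2 - 2/47, x_2^2 + 65/57x_2 - 25/57}

f_1 = 4x_1x_2 - 3x_1 + 9x_2 - 2, LT = x_1x_2.
f_2 = 5x_1x_2 + 8x_1 - 3x_2 - 3, LT = x_1x_2.

S(f_1,f_2): lcm = x_1x_2. S = -47/20x_1 + 57/20x_2 + 1/10.
  leading term x_1: no divisor's leading term divides it; move -47/20x_1 to the remainder.
  leading term x_2: no divisor's leading term divides it; move 57/20x_2 to the remainder.
  leading term 1: no divisor's leading term divides it; move 1/10 to the remainder.
  remainder -47/20x_1 + 57/20x_2 + 1/10 ≠ 0; add g_3 = -47/20x_1 + 57/20x_2 + 1/10 to the basis.

S(f_1,g_3): lcm = x_1x_2. S = -3/4x_1 + 57/47x_2^2 + 431/188x_2 - 1/2.
  leading term x_1: subtract (15/47)·g_3 from -3/4x_1 + 57/47x_2^2 + 431/188x_2 - 1/2 → 57/47x_2^2 + 65/47x_2 - 25/47
  leading term x_2^2: no divisor's leading term divides it; move 57/47x_2^2 to the remainder.
  leading term x_2: no divisor's leading term divides it; move 65/47x_2 to the remainder.
  leading term 1: no divisor's leading term divides it; move -25/47 to the remainder.
  remainder 57/47x_2^2 + 65/47x_2 - 25/47 ≠ 0; add g_4 = 57/47x_2^2 + 65/47x_2 - 25/47 to the basis.

The other S-polynomials (S(f_2,g_3), S(f_1,g_4), S(f_2,g_4), S(g_3,g_4)) all reduce to 0 modulo the current basis, so we have a Gröbner basis.
Inter-reduce: drop elements whose leading term is divisible by another's, tail-reduce, and make monic.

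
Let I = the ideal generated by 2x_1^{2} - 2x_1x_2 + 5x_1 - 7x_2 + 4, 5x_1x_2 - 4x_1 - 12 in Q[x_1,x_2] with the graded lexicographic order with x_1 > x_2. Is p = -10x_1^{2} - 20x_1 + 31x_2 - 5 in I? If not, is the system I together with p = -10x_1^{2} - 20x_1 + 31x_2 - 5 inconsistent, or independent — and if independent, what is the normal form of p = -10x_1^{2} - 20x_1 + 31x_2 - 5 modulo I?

Adjoining -10x_1^{2} - 20x_1 + 31x_2 - 5 makes the ideal the whole ring: the system is inconsistent.

First compute the reduced Gröbner basis of I by Buchberger's algorithm.
f_1 = 2x_1^{2} - 2x_1x_2 + 5x_1 - 7x_2 + 4, LT = x_1^{2}.
f_2 = 5x_1x_2 - 4x_1 - 12, LT = x_1x_2.

S(f_1,f_2): lcm = x_1^{2}x_2. S = -x_1x_2^{2} + \tfrac{4}{5}x_1^{2} + \tfrac{5}{2}x_1x_2 - \tfrac{7}{2}x_2^{2} + \tfrac{12}{5}x_1 + 2x_2.
  leading term x_1x_2^{2}: subtract (-\tfrac{1}{5}x_2)·f_2 from -x_1x_2^{2} + \tfrac{4}{5}x_1^{2} + \tfrac{5}{2}x_1x_2 - \tfrac{7}{2}x_2^{2} + \tfrac{12}{5}x_1 + 2x_2 → \tfrac{4}{5}x_1^{2} + \tfrac{17}{10}x_1x_2 - \tfrac{7}{2}x_2^{2} + \tfrac{12}{5}x_1 - \tfrac{2}{5}x_2
  leading term x_1^{2}: subtract (\tfrac{2}{5})·f_1 from \tfrac{4}{5}x_1^{2} + \tfrac{17}{10}x_1x_2 - \tfrac{7}{2}x_2^{2} + \tfrac{12}{5}x_1 - \tfrac{2}{5}x_2 → \tfrac{5}{2}x_1x_2 - \tfrac{7}{2}x_2^{2} + \tfrac{2}{5}x_1 + \tfrac{12}{5}x_2 - \tfrac{8}{5}
  leading term x_1x_2: subtract (\tfrac{1}{2})·f_2 from \tfrac{5}{2}x_1x_2 - \tfrac{7}{2}x_2^{2} + \tfrac{2}{5}x_1 + \tfrac{12}{5}x_2 - \tfrac{8}{5} → -\tfrac{7}{2}x_2^{2} + \tfrac{12}{5}x_1 + \tfrac{12}{5}x_2 + \tfrac{22}{5}
  leading term x_2^{2}: no divisor's leading term divides it; move -\tfrac{7}{2}x_2^{2} to the remainder.
  leading term x_1: no divisor's leading term divides it; move \tfrac{12}{5}x_1 to the remainder.
  leading term x_2: no divisor's leading term divides it; move \tfrac{12}{5}x_2 to the remainder.
  leading term 1: no divisor's leading term divides it; move \tfrac{22}{5} to the remainder.
  remainder -\tfrac{7}{2}x_2^{2} + \tfrac{12}{5}x_1 + \tfrac{12}{5}x_2 + \tfrac{22}{5} ≠ 0; add h_3 = -\tfrac{7}{2}x_2^{2} + \tfrac{12}{5}x_1 + \tfrac{12}{5}x_2 + \tfrac{22}{5} to the basis.

The other S-polynomials (S(f_1,h_3), S(f_2,h_3)) all reduce to 0 modulo the current basis, so we have a Gröbner basis.
Inter-reduce: drop elements whose leading term is divisible by another's, tail-reduce, and make monic.
Reduced Gröbner basis: {x_1^{2} + \tfrac{17}{10}x_1 - \tfrac{7}{2}x_2 - \tfrac{2}{5}, x_1x_2 - \tfrac{4}{5}x_1 - \tfrac{12}{5}, x_2^{2} - \tfrac{24}{35}x_1 - \tfrac{24}{35}x_2 - \tfrac{44}{35}}.
Label its elements g_1 = x_1^{2} + \tfrac{17}{10}x_1 - \tfrac{7}{2}x_2 - \tfrac{2}{5}, g_2 = x_1x_2 - \tfrac{4}{5}x_1 - \tfrac{12}{5}, g_3 = x_2^{2} - \tfrac{24}{35}x_1 - \tfrac{24}{35}x_2 - \tfrac{44}{35}.

Reduce p = -10x_1^{2} - 20x_1 + 31x_2 - 5 modulo G:
  leading term x_1^{2}: subtract (-10)·g_1 from -10x_1^{2} - 20x_1 + 31x_2 - 5 → -3x_1 - 4x_2 - 9
  leading term x_1: no divisor's leading term divides it; move -3x_1 to the remainder.
  leading term x_2: no divisor's leading term divides it; move -4x_2 to the remainder.
  leading term 1: no divisor's leading term divides it; move -9 to the remainder.
  normal form = -3x_1 - 4x_2 - 9.
The normal form is nonzero, so p ∉ I. Since p minus its normal form lies in I, I + (p) = I + (r) where r = -3x_1 - 4x_2 - 9; decide whether this ideal is the whole ring.
Run Buchberger on G together with r (pairs among the g_i already reduce to 0 since G is a Gröbner basis):
g_1 = x_1^{2} + \tfrac{17}{10}x_1 - \tfrac{7}{2}x_2 - \tfrac{2}{5}, LT = x_1^{2}.
g_2 = x_1x_2 - \tfrac{4}{5}x_1 - \tfrac{12}{5}, LT = x_1x_2.
g_3 = x_2^{2} - \tfrac{24}{35}x_1 - \tfrac{24}{35}x_2 - \tfrac{44}{35}, LT = x_2^{2}.
r = -3x_1 - 4x_2 - 9, LT = x_1.

S(g_1,r): lcm = x_1^{2}. S = -\tfrac{4}{3}x_1x_2 - \tfrac{13}{10}x_1 - \tfrac{7}{2}x_2 - \tfrac{2}{5}.
  leading term x_1x_2: subtract (-\tfrac{4}{3})·g_2 from -\tfrac{4}{3}x_1x_2 - \tfrac{13}{10}x_1 - \tfrac{7}{2}x_2 - \tfrac{2}{5} → -\tfrac{71}{30}x_1 - \tfrac{7}{2}x_2 - \tfrac{18}{5}
  leading term x_1: subtract (\tfrac{71}{90})·r from -\tfrac{71}{30}x_1 - \tfrac{7}{2}x_2 - \tfrac{18}{5} → -\tfrac{31}{90}x_2 + \tfrac{7}{2}
  leading term x_2: no divisor's leading term divides it; move -\tfrac{31}{90}x_2 to the remainder.
  leading term 1: no divisor's leading term divides it; move \tfrac{7}{2} to the remainder.
  remainder -\tfrac{31}{90}x_2 + \tfrac{7}{2} ≠ 0; add m_5 = -\tfrac{31}{90}x_2 + \tfrac{7}{2} to the basis.

S(g_2,r): lcm = x_1x_2. S = -\tfrac{4}{3}x_2^{2} - \tfrac{4}{5}x_1 - 3x_2 - \tfrac{12}{5}.
  leading term x_2^{2}: subtract (-\tfrac{4}{3})·g_3 from -\tfrac{4}{3}x_2^{2} - \tfrac{4}{5}x_1 - 3x_2 - \tfrac{12}{5} → -\tfrac{12}{7}x_1 - \tfrac{137}{35}x_2 - \tfrac{428}{105}
  leading term x_1: subtract (\tfrac{4}{7})·r from -\tfrac{12}{7}x_1 - \tfrac{137}{35}x_2 - \tfrac{428}{105} → -\tfrac{57}{35}x_2 + \tfrac{16}{15}
  leading term x_2: subtract (\tfrac{1026}{217})·m_5 from -\tfrac{57}{35}x_2 + \tfrac{16}{15} → -\tfrac{7199}{465}
  leading term 1: no divisor's leading term divides it; move -\tfrac{7199}{465} to the remainder.
  remainder -\tfrac{7199}{465} ≠ 0; add m_6 = -\tfrac{7199}{465} to the basis.

The other S-polynomials (S(g_1,g_2), S(g_1,g_3), S(g_2,g_3), S(g_3,r), S(g_1,m_5), S(g_2,m_5), S(g_3,m_5), S(r,m_5), S(g_1,m_6), S(g_2,m_6), S(g_3,m_6), S(r,m_6), S(m_5,m_6)) all reduce to 0 modulo the current basis, so we have a Gröbner basis.
Inter-reduce: drop elements whose leading term is divisible by another's, tail-reduce, and make monic.
Reduced Gröbner basis: {1}.
The reduced Gröbner basis of I + (p) is {1}: the ideal is the whole ring, so the enlarged system has no common solution — adjoining p is inconsistent.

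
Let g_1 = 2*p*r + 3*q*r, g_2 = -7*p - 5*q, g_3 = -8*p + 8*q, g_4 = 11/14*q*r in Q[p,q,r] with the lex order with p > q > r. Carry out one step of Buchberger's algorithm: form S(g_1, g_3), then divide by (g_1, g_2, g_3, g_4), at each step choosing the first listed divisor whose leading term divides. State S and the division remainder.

S(g_1, g_3) = 5/2*q*r; remainder on division = 0.

lcm(LM(g_1), LM(g_3)) = p*r.
S = (lcm/LT(g_1))·g_1 − (lcm/LT(g_3))·g_3 = 5/2*q*r.
Reduce S modulo (g_1, g_2, g_3, g_4) in that order:
  leading term q*r: subtract (35/11)·g_4 from 5/2*q*r → 0
The remainder is 0, so this S-polynomial contributes no new basis element.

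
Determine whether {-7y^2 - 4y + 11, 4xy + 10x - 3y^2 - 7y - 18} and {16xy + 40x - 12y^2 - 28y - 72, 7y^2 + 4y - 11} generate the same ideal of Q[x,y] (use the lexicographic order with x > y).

Equality of ideals is decidable: compute both reduced Gröbner bases (unique for the ordering) and check whether they agree.
Buchberger on the first generating set:
f_1 = -7y^2 - 4y + 11, LT = y^2.
f_2 = 4xy + 10x - 3y^2 - 7y - 18, LT = xy.

S(f_1,f_2): lcm = xy^2. S = -27/14xy - 11/7x + 3/4y^3 + 7/4y^2 + 9/2y.
  reduce S modulo (f_1, f_2):
  remainder 13/4x + 19/8y - 71/8 ≠ 0; add g_3 = 13/4x + 19/8y - 71/8 to the basis.

The other S-polynomials (S(f_1,g_3), S(f_2,g_3)) all reduce to 0 modulo the current basis, so we have a Gröbner basis.
Inter-reduce: drop elements whose leading term is divisible by another's, tail-reduce, and make monic.
Reduced Gröbner basis: {x + 19/26y - 71/26, y^2 + 4/7y - 11/7}.

Buchberger on the second generating set:
h_1 = 16xy + 40x - 12y^2 - 28y - 72, LT = xy.
h_2 = 7y^2 + 4y - 11, LT = y^2.

S(h_1,h_2): lcm = xy^2. S = 27/14xy + 11/7x - 3/4y^3 - 7/4y^2 - 9/2y.
  reduce S modulo (h_1, h_2):
  remainder -13/4x - 19/8y + 71/8 ≠ 0; add k_3 = -13/4x - 19/8y + 71/8 to the basis.

The other S-polynomials (S(h_1,k_3), S(h_2,k_3)) all reduce to 0 modulo the current basis, so we have a Gröbner basis.
Inter-reduce: drop elements whose leading term is divisible by another's, tail-reduce, and make monic.
Reduced Gröbner basis: {x + 19/26y - 71/26, y^2 + 4/7y - 11/7}.

The two bases agree; hence the ideals are identical.

Yes, the ideals are equal.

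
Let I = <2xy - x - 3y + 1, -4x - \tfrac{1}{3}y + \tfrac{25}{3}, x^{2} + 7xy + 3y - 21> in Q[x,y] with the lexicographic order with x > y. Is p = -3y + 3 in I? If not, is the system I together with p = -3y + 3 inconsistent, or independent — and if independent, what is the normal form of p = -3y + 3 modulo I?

-3y + 3 lies in I (it reduces to 0).

First compute the reduced Gröbner basis of I by Buchberger's algorithm.
f_1 = 2xy - x - 3y + 1, LT = xy.
f_2 = -4x - \tfrac{1}{3}y + \tfrac{25}{3}, LT = x.
f_3 = x^{2} + 7xy + 3y - 21, LT = x^{2}.

S(f_1,f_2): lcm = xy. S = -\tfrac{1}{2}x - \tfrac{1}{12}y^{2} + \tfrac{7}{12}y + \tfrac{1}{2}.
  leading term x: subtract (\tfrac{1}{8})·f_2 from -\tfrac{1}{2}x - \tfrac{1}{12}y^{2} + \tfrac{7}{12}y + \tfrac{1}{2} → -\tfrac{1}{12}y^{2} + \tfrac{5}{8}y - \tfrac{13}{24}
  leading term y^{2}: no divisor's leading term divides it; move -\tfrac{1}{12}y^{2} to the remainder.
  leading term y: no divisor's leading term divides it; move \tfrac{5}{8}y to the remainder.
  leading term 1: no divisor's leading term divides it; move -\tfrac{13}{24} to the remainder.
  remainder -\tfrac{1}{12}y^{2} + \tfrac{5}{8}y - \tfrac{13}{24} ≠ 0; add h_4 = -\tfrac{1}{12}y^{2} + \tfrac{5}{8}y - \tfrac{13}{24} to the basis.

S(f_1,f_3): lcm = x^{2}y. S = -\tfrac{1}{2}x^{2} - 7xy^{2} - \tfrac{3}{2}xy + \tfrac{1}{2}x - 3y^{2} + 21y.
  leading term x^{2}: subtract (\tfrac{1}{8}x)·f_2 from -\tfrac{1}{2}x^{2} - 7xy^{2} - \tfrac{3}{2}xy + \tfrac{1}{2}x - 3y^{2} + 21y → -7xy^{2} - \tfrac{35}{24}xy - \tfrac{13}{24}x - 3y^{2} + 21y
  leading term xy^{2}: subtract (-\tfrac{7}{2}y)·f_1 from -7xy^{2} - \tfrac{35}{24}xy - \tfrac{13}{24}x - 3y^{2} + 21y → -\tfrac{119}{24}xy - \tfrac{13}{24}x - \tfrac{27}{2}y^{2} + \tfrac{49}{2}y
  leading term xy: subtract (-\tfrac{119}{48})·f_1 from -\tfrac{119}{24}xy - \tfrac{13}{24}x - \tfrac{27}{2}y^{2} + \tfrac{49}{2}y → -\tfrac{145}{48}x - \tfrac{27}{2}y^{2} + \tfrac{273}{16}y + \tfrac{119}{48}
  leading term x: subtract (\tfrac{145}{192})·f_2 from -\tfrac{145}{48}x - \tfrac{27}{2}y^{2} + \tfrac{273}{16}y + \tfrac{119}{48} → -\tfrac{27}{2}y^{2} + \tfrac{9973}{576}y - \tfrac{2197}{576}
  leading term y^{2}: subtract (162)·h_4 from -\tfrac{27}{2}y^{2} + \tfrac{9973}{576}y - \tfrac{2197}{576} → -\tfrac{48347}{576}y + \tfrac{48347}{576}
  leading term y: no divisor's leading term divides it; move -\tfrac{48347}{576}y to the remainder.
  leading term 1: no divisor's leading term divides it; move \tfrac{48347}{576} to the remainder.
  remainder -\tfrac{48347}{576}y + \tfrac{48347}{576} ≠ 0; add h_5 = -\tfrac{48347}{576}y + \tfrac{48347}{576} to the basis.

S(f_2,f_3): lcm = x^{2}. S = -\tfrac{83}{12}xy - \tfrac{25}{12}x - 3y + 21.
  leading term xy: subtract (-\tfrac{83}{24})·f_1 from -\tfrac{83}{12}xy - \tfrac{25}{12}x - 3y + 21 → -\tfrac{133}{24}x - \tfrac{107}{8}y + \tfrac{587}{24}
  leading term x: subtract (\tfrac{133}{96})·f_2 from -\tfrac{133}{24}x - \tfrac{107}{8}y + \tfrac{587}{24} → -\tfrac{3719}{288}y + \tfrac{3719}{288}
  leading term y: subtract (\tfrac{2}{13})·h_5 from -\tfrac{3719}{288}y + \tfrac{3719}{288} → 0
  remainder 0.

S(f_1,h_4): lcm = xy^{2}. S = 7xy - \tfrac{13}{2}x - \tfrac{3}{2}y^{2} + \tfrac{1}{2}y.
  leading term xy: subtract (\tfrac{7}{2})·f_1 from 7xy - \tfrac{13}{2}x - \tfrac{3}{2}y^{2} + \tfrac{1}{2}y → -3x - \tfrac{3}{2}y^{2} + 11y - \tfrac{7}{2}
  leading term x: subtract (\tfrac{3}{4})·f_2 from -3x - \tfrac{3}{2}y^{2} + 11y - \tfrac{7}{2} → -\tfrac{3}{2}y^{2} + \tfrac{45}{4}y - \tfrac{39}{4}
  leading term y^{2}: subtract (18)·h_4 from -\tfrac{3}{2}y^{2} + \tfrac{45}{4}y - \tfrac{39}{4} → 0
  remainder 0.

S(f_2,h_4): leading monomials are coprime, so the S-polynomial reduces to 0 (Buchberger's first criterion).
S(f_3,h_4): leading monomials are coprime, so the S-polynomial reduces to 0 (Buchberger's first criterion).
S(f_1,h_5): lcm = xy. S = \tfrac{1}{2}x - \tfrac{3}{2}y + \tfrac{1}{2}.
  leading term x: subtract (-\tfrac{1}{8})·f_2 from \tfrac{1}{2}x - \tfrac{3}{2}y + \tfrac{1}{2} → -\tfrac{37}{24}y + \tfrac{37}{24}
  leading term y: subtract (\tfrac{888}{48347})·h_5 from -\tfrac{37}{24}y + \tfrac{37}{24} → 0
  remainder 0.

S(f_2,h_5): leading monomials are coprime, so the S-polynomial reduces to 0 (Buchberger's first criterion).
S(f_3,h_5): leading monomials are coprime, so the S-polynomial reduces to 0 (Buchberger's first criterion).
S(h_4,h_5): lcm = y^{2}. S = -\tfrac{13}{2}y + \tfrac{13}{2}.
  leading term y: subtract (\tfrac{288}{3719})·h_5 from -\tfrac{13}{2}y + \tfrac{13}{2} → 0
  remainder 0.

Every S-polynomial of the final basis reduces to 0, so we have a Gröbner basis.
Inter-reduce: drop elements whose leading term is divisible by another's, tail-reduce, and make monic.
Reduced Gröbner basis: {x - 2, y - 1}.
Label its elements g_1 = x - 2, g_2 = y - 1.

Reduce p = -3y + 3 modulo G:
  leading term y: subtract (-3)·g_2 from -3y + 3 → 0
  normal form = 0.
Since the normal form is 0, p ∈ I.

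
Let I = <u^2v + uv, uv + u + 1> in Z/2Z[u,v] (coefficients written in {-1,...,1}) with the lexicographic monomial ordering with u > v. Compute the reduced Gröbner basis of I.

f_1 = u^2v + uv, LT = u^2v.
f_2 = uv + u + 1, LT = uv.

S(f_1,f_2): lcm = u^2v. S = u^2 + uv + u.
  leading term u^2: no divisor's leading term divides it; move u^2 to the remainder.
  leading term uv: subtract (1)·f_2 from uv + u → 1
  leading term 1: no divisor's leading term divides it; move 1 to the remainder.
  remainder u^2 + 1 ≠ 0; add g_3 = u^2 + 1 to the basis.

S(f_1,g_3): lcm = u^2v. S = uv + v.
  leading term uv: subtract (1)·f_2 from uv + v → u + v + 1
  leading term u: no divisor's leading term divides it; move u to the remainder.
  leading term v: no divisor's leading term divides it; move v to the remainder.
  leading term 1: no divisor's leading term divides it; move 1 to the remainder.
  remainder u + v + 1 ≠ 0; add g_4 = u + v + 1 to the basis.

S(f_2,g_4): lcm = uv. S = u + v^2 + v + 1.
  leading term u: subtract (1)·g_4 from u + v^2 + v + 1 → v^2
  leading term v^2: no divisor's leading term divides it; move v^2 to the remainder.
  remainder v^2 ≠ 0; add g_5 = v^2 to the basis.

The other S-polynomials (S(f_2,g_3), S(f_1,g_4), S(g_3,g_4), S(f_1,g_5), S(f_2,g_5), S(g_3,g_5), S(g_4,g_5)) all reduce to 0 modulo the current basis, so we have a Gröbner basis.
Inter-reduce: drop elements whose leading term is divisible by another's, tail-reduce, and make monic.

G = {u + v + 1, v^2}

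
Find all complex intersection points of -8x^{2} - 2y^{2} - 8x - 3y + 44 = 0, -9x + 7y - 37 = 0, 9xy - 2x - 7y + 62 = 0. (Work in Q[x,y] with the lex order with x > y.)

Compute a lex Gröbner basis by Buchberger's algorithm.
f_1 = -8x^{2} - 8x - 2y^{2} - 3y + 44, LT = x^{2}.
f_2 = -9x + 7y - 37, LT = x.
f_3 = 9xy - 2x - 7y + 62, LT = xy.

S(f_1,f_2): lcm = x^{2}. S = \tfrac{7}{9}xy - \tfrac{28}{9}x + \tfrac{1}{4}y^{2} + \tfrac{3}{8}y - \tfrac{11}{2}.
  leading term xy: subtract (-\tfrac{7}{81}y)·f_2 from \tfrac{7}{9}xy - \tfrac{28}{9}x + \tfrac{1}{4}y^{2} + \tfrac{3}{8}y - \tfrac{11}{2} → -\tfrac{28}{9}x + \tfrac{277}{324}y^{2} - \tfrac{1829}{648}y - \tfrac{11}{2}
  leading term x: subtract (\tfrac{28}{81})·f_2 from -\tfrac{28}{9}x + \tfrac{277}{324}y^{2} - \tfrac{1829}{648}y - \tfrac{11}{2} → \tfrac{277}{324}y^{2} - \tfrac{3397}{648}y + \tfrac{1181}{162}
  leading term y^{2}: no divisor's leading term divides it; move \tfrac{277}{324}y^{2} to the remainder.
  leading term y: no divisor's leading term divides it; move -\tfrac{3397}{648}y to the remainder.
  leading term 1: no divisor's leading term divides it; move \tfrac{1181}{162} to the remainder.
  remainder \tfrac{277}{324}y^{2} - \tfrac{3397}{648}y + \tfrac{1181}{162} ≠ 0; add h_4 = \tfrac{277}{324}y^{2} - \tfrac{3397}{648}y + \tfrac{1181}{162} to the basis.

S(f_1,f_3): lcm = x^{2}y. S = \tfrac{2}{9}x^{2} + \tfrac{16}{9}xy - \tfrac{62}{9}x + \tfrac{1}{4}y^{3} + \tfrac{3}{8}y^{2} - \tfrac{11}{2}y.
  leading term x^{2}: subtract (-\tfrac{1}{36})·f_1 from \tfrac{2}{9}x^{2} + \tfrac{16}{9}xy - \tfrac{62}{9}x + \tfrac{1}{4}y^{3} + \tfrac{3}{8}y^{2} - \tfrac{11}{2}y → \tfrac{16}{9}xy - \tfrac{64}{9}x + \tfrac{1}{4}y^{3} + \tfrac{23}{72}y^{2} - \tfrac{67}{12}y + \tfrac{11}{9}
  leading term xy: subtract (-\tfrac{16}{81}y)·f_2 from \tfrac{16}{9}xy - \tfrac{64}{9}x + \tfrac{1}{4}y^{3} + \tfrac{23}{72}y^{2} - \tfrac{67}{12}y + \tfrac{11}{9} → -\tfrac{64}{9}x + \tfrac{1}{4}y^{3} + \tfrac{1103}{648}y^{2} - \tfrac{4177}{324}y + \tfrac{11}{9}
  leading term x: subtract (\tfrac{64}{81})·f_2 from -\tfrac{64}{9}x + \tfrac{1}{4}y^{3} + \tfrac{1103}{648}y^{2} - \tfrac{4177}{324}y + \tfrac{11}{9} → \tfrac{1}{4}y^{3} + \tfrac{1103}{648}y^{2} - \tfrac{5969}{324}y + \tfrac{2467}{81}
  leading term y^{3}: subtract (\tfrac{81}{277}y)·h_4 from \tfrac{1}{4}y^{3} + \tfrac{1103}{648}y^{2} - \tfrac{5969}{324}y + \tfrac{2467}{81} → \tfrac{72586}{22437}y^{2} - \tfrac{1844735}{89748}y + \tfrac{2467}{81}
  leading term y^{2}: subtract (\tfrac{290344}{76729})·h_4 from \tfrac{72586}{22437}y^{2} - \tfrac{1844735}{89748}y + \tfrac{2467}{81} → -\tfrac{1982479}{2762244}y + \tfrac{1982479}{690561}
  leading term y: no divisor's leading term divides it; move -\tfrac{1982479}{2762244}y to the remainder.
  leading term 1: no divisor's leading term divides it; move \tfrac{1982479}{690561} to the remainder.
  remainder -\tfrac{1982479}{2762244}y + \tfrac{1982479}{690561} ≠ 0; add h_5 = -\tfrac{1982479}{2762244}y + \tfrac{1982479}{690561} to the basis.

The other S-polynomials (S(f_2,f_3), S(f_1,h_4), S(f_2,h_4), S(f_3,h_4), S(f_1,h_5), S(f_2,h_5), S(f_3,h_5), S(h_4,h_5)) all reduce to 0 modulo the current basis, so we have a Gröbner basis.
Inter-reduce: drop elements whose leading term is divisible by another's, tail-reduce, and make monic.
Reduced Gröbner basis: {x + 1, y - 4}.

A lex Gröbner basis eliminates variables successively. Here y - 4 depends only on y, with roots {4}; lifting each root through the earlier basis elements recovers the full solutions.
  y = 4: the earlier basis element becomes x + 1 = 0, giving x = -1 — point (-1, 4).

{(-1, 4)}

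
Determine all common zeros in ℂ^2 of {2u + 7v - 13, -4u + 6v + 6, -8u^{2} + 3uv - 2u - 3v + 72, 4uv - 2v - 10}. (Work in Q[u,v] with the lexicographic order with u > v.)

Compute a lex Gröbner basis by Buchberger's algorithm.
f_1 = 2u + 7v - 13, LT = u.
f_2 = -4u + 6v + 6, LT = u.
f_3 = -8u^{2} + 3uv - 2u - 3v + 72, LT = u^{2}.
f_4 = 4uv - 2v - 10, LT = uv.

S(f_1,f_2): lcm = u. S = 5v - 5.
  reduce S modulo (f_1, f_2, f_3, f_4):
  remainder 5v - 5 ≠ 0; add h_5 = 5v - 5 to the basis.

The other S-polynomials (S(f_1,f_3), S(f_1,f_4), S(f_2,f_3), S(f_2,f_4), S(f_3,f_4), S(f_1,h_5), S(f_2,h_5), S(f_3,h_5), S(f_4,h_5)) all reduce to 0 modulo the current basis, so we have a Gröbner basis.
Inter-reduce: drop elements whose leading term is divisible by another's, tail-reduce, and make monic.
Reduced Gröbner basis: {u - 3, v - 1}.

A lex Gröbner basis eliminates variables successively. Here v - 1 depends only on v, with roots {1}; lifting each root through the earlier basis elements recovers the full solutions.
  v = 1: the earlier basis element becomes u - 3 = 0, giving u = 3 — point (3, 1).
A lex Gröbner basis triangularizes the system, enabling back-substitution.

{(3, 1)}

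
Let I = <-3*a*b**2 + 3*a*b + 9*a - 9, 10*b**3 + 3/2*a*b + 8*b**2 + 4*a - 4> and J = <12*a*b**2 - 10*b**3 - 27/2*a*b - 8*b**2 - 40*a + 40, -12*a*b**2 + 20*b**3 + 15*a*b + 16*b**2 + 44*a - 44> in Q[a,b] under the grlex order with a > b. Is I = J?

Two ideals are equal iff their reduced Gröbner bases coincide (the reduced basis is unique for a fixed ordering).
Buchberger on the first generating set:
f_1 = -3*a*b**2 + 3*a*b + 9*a - 9, LT = a*b**2.
f_2 = 10*b**3 + 3/2*a*b + 8*b**2 + 4*a - 4, LT = b**3.

S(f_1,f_2): lcm = a*b**3. S = -3/20*a**2*b - 9/5*a*b**2 - 2/5*a**2 - 3*a*b + 2/5*a + 3*b.
  leading term a**2*b: no divisor's leading term divides it; move -3/20*a**2*b to the remainder.
  leading term a*b**2: subtract (3/5)·f_1 from -9/5*a*b**2 - 2/5*a**2 - 3*a*b + 2/5*a + 3*b → -2/5*a**2 - 24/5*a*b - 5*a + 3*b + 27/5
  leading term a**2: no divisor's leading term divides it; move -2/5*a**2 to the remainder.
  leading term a*b: no divisor's leading term divides it; move -24/5*a*b to the remainder.
  leading term a: no divisor's leading term divides it; move -5*a to the remainder.
  leading term b: no divisor's leading term divides it; move 3*b to the remainder.
  leading term 1: no divisor's leading term divides it; move 27/5 to the remainder.
  remainder -3/20*a**2*b - 2/5*a**2 - 24/5*a*b - 5*a + 3*b + 27/5 ≠ 0; add g_3 = -3/20*a**2*b - 2/5*a**2 - 24/5*a*b - 5*a + 3*b + 27/5 to the basis.

S(f_1,g_3): lcm = a**2*b**2. S = -11/3*a**2*b - 32*a*b**2 - 3*a**2 - 100/3*a*b + 20*b**2 + 3*a + 36*b.
  leading term a**2*b: subtract (220/9)·g_3 from -11/3*a**2*b - 32*a*b**2 - 3*a**2 - 100/3*a*b + 20*b**2 + 3*a + 36*b → -32*a*b**2 + 61/9*a**2 + 84*a*b + 20*b**2 + 1127/9*a - 112/3*b - 132
  leading term a*b**2: subtract (32/3)·f_1 from -32*a*b**2 + 61/9*a**2 + 84*a*b + 20*b**2 + 1127/9*a - 112/3*b - 132 → 61/9*a**2 + 52*a*b + 20*b**2 + 263/9*a - 112/3*b - 36
  leading term a**2: no divisor's leading term divides it; move 61/9*a**2 to the remainder.
  leading term a*b: no divisor's leading term divides it; move 52*a*b to the remainder.
  leading term b**2: no divisor's leading term divides it; move 20*b**2 to the remainder.
  leading term a: no divisor's leading term divides it; move 263/9*a to the remainder.
  leading term b: no divisor's leading term divides it; move -112/3*b to the remainder.
  leading term 1: no divisor's leading term divides it; move -36 to the remainder.
  remainder 61/9*a**2 + 52*a*b + 20*b**2 + 263/9*a - 112/3*b - 36 ≠ 0; add g_4 = 61/9*a**2 + 52*a*b + 20*b**2 + 263/9*a - 112/3*b - 36 to the basis.

The other S-polynomials (S(f_2,g_3), S(f_1,g_4), S(f_2,g_4), S(g_3,g_4)) all reduce to 0 modulo the current basis, so we have a Gröbner basis.
Inter-reduce: drop elements whose leading term is divisible by another's, tail-reduce, and make monic.
Reduced Gröbner basis: {a*b**2 - a*b - 3*a + 3, b**3 + 3/20*a*b + 4/5*b**2 + 2/5*a - 2/5, a**2 + 468/61*a*b + 180/61*b**2 + 263/61*a - 336/61*b - 324/61}.

Buchberger on the second generating set:
h_1 = 12*a*b**2 - 10*b**3 - 27/2*a*b - 8*b**2 - 40*a + 40, LT = a*b**2.
h_2 = -12*a*b**2 + 20*b**3 + 15*a*b + 16*b**2 + 44*a - 44, LT = a*b**2.

S(h_1,h_2): lcm = a*b**2. S = 5/6*b**3 + 1/8*a*b + 2/3*b**2 + 1/3*a - 1/3.
  leading term b**3: no divisor's leading term divides it; move 5/6*b**3 to the remainder.
  leading term a*b: no divisor's leading term divides it; move 1/8*a*b to the remainder.
  leading term b**2: no divisor's leading term divides it; move 2/3*b**2 to the remainder.
  leading term a: no divisor's leading term divides it; move 1/3*a to the remainder.
  leading term 1: no divisor's leading term divides it; move -1/3 to the remainder.
  remainder 5/6*b**3 + 1/8*a*b + 2/3*b**2 + 1/3*a - 1/3 ≠ 0; add k_3 = 5/6*b**3 + 1/8*a*b + 2/3*b**2 + 1/3*a - 1/3 to the basis.

S(h_1,k_3): lcm = a*b**3. S = -5/6*b**4 - 3/20*a**2*b - 77/40*a*b**2 - 2/3*b**3 - 2/5*a**2 - 10/3*a*b + 2/5*a + 10/3*b.
  leading term b**4: subtract (-b)·k_3 from -5/6*b**4 - 3/20*a**2*b - 77/40*a*b**2 - 2/3*b**3 - 2/5*a**2 - 10/3*a*b + 2/5*a + 10/3*b → -3/20*a**2*b - 9/5*a*b**2 - 2/5*a**2 - 3*a*b + 2/5*a + 3*b
  leading term a**2*b: no divisor's leading term divides it; move -3/20*a**2*b to the remainder.
  leading term a*b**2: subtract (-3/20)·h_1 from -9/5*a*b**2 - 2/5*a**2 - 3*a*b + 2/5*a + 3*b → -3/2*b**3 - 2/5*a**2 - 201/40*a*b - 6/5*b**2 - 28/5*a + 3*b + 6
  leading term b**3: subtract (-9/5)·k_3 from -3/2*b**3 - 2/5*a**2 - 201/40*a*b - 6/5*b**2 - 28/5*a + 3*b + 6 → -2/5*a**2 - 24/5*a*b - 5*a + 3*b + 27/5
  leading term a**2: no divisor's leading term divides it; move -2/5*a**2 to the remainder.
  leading term a*b: no divisor's leading term divides it; move -24/5*a*b to the remainder.
  leading term a: no divisor's leading term divides it; move -5*a to the remainder.
  leading term b: no divisor's leading term divides it; move 3*b to the remainder.
  leading term 1: no divisor's leading term divides it; move 27/5 to the remainder.
  remainder -3/20*a**2*b - 2/5*a**2 - 24/5*a*b - 5*a + 3*b + 27/5 ≠ 0; add k_4 = -3/20*a**2*b - 2/5*a**2 - 24/5*a*b - 5*a + 3*b + 27/5 to the basis.

S(h_1,k_4): lcm = a**2*b**2. S = -5/6*a*b**3 - 91/24*a**2*b - 98/3*a*b**2 - 10/3*a**2 - 100/3*a*b + 20*b**2 + 10/3*a + 36*b.
  leading term a*b**3: subtract (-5/72*b)·h_1 from -5/6*a*b**3 - 91/24*a**2*b - 98/3*a*b**2 - 10/3*a**2 - 100/3*a*b + 20*b**2 + 10/3*a + 36*b → -25/36*b**4 - 91/24*a**2*b - 1613/48*a*b**2 - 5/9*b**3 - 10/3*a**2 - 325/9*a*b + 20*b**2 + 10/3*a + 349/9*b
  leading term b**4: subtract (-5/6*b)·k_3 from -25/36*b**4 - 91/24*a**2*b - 1613/48*a*b**2 - 5/9*b**3 - 10/3*a**2 - 325/9*a*b + 20*b**2 + 10/3*a + 349/9*b → -91/24*a**2*b - 67/2*a*b**2 - 10/3*a**2 - 215/6*a*b + 20*b**2 + 10/3*a + 77/2*b
  leading term a**2*b: subtract (455/18)·k_4 from -91/24*a**2*b - 67/2*a*b**2 - 10/3*a**2 - 215/6*a*b + 20*b**2 + 10/3*a + 77/2*b → -67/2*a*b**2 + 61/9*a**2 + 171/2*a*b + 20*b**2 + 2335/18*a - 112/3*b - 273/2
  leading term a*b**2: subtract (-67/24)·h_1 from -67/2*a*b**2 + 61/9*a**2 + 171/2*a*b + 20*b**2 + 2335/18*a - 112/3*b - 273/2 → -335/12*b**3 + 61/9*a**2 + 765/16*a*b - 7/3*b**2 + 325/18*a - 112/3*b - 149/6
  leading term b**3: subtract (-67/2)·k_3 from -335/12*b**3 + 61/9*a**2 + 765/16*a*b - 7/3*b**2 + 325/18*a - 112/3*b - 149/6 → 61/9*a**2 + 52*a*b + 20*b**2 + 263/9*a - 112/3*b - 36
  leading term a**2: no divisor's leading term divides it; move 61/9*a**2 to the remainder.
  leading term a*b: no divisor's leading term divides it; move 52*a*b to the remainder.
  leading term b**2: no divisor's leading term divides it; move 20*b**2 to the remainder.
  leading term a: no divisor's leading term divides it; move 263/9*a to the remainder.
  leading term b: no divisor's leading term divides it; move -112/3*b to the remainder.
  leading term 1: no divisor's leading term divides it; move -36 to the remainder.
  remainder 61/9*a**2 + 52*a*b + 20*b**2 + 263/9*a - 112/3*b - 36 ≠ 0; add k_5 = 61/9*a**2 + 52*a*b + 20*b**2 + 263/9*a - 112/3*b - 36 to the basis.

The other S-polynomials (S(h_2,k_3), S(h_2,k_4), S(k_3,k_4), S(h_1,k_5), S(h_2,k_5), S(k_3,k_5), S(k_4,k_5)) all reduce to 0 modulo the current basis, so we have a Gröbner basis.
Inter-reduce: drop elements whose leading term is divisible by another's, tail-reduce, and make monic.
Reduced Gröbner basis: {a*b**2 - a*b - 3*a + 3, b**3 + 3/20*a*b + 4/5*b**2 + 2/5*a - 2/5, a**2 + 468/61*a*b + 180/61*b**2 + 263/61*a - 336/61*b - 324/61}.

The two bases agree; hence the ideals are identical.

Yes, the ideals are equal.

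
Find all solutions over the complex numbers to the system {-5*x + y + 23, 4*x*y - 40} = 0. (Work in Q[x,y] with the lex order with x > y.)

Compute a lex Gröbner basis by Buchberger's algorithm.
f_1 = -5*x + y + 23, LT = x.
f_2 = 4*x*y - 40, LT = x*y.

S(f_1,f_2): lcm = x*y. S = -1/5*y**2 - 23/5*y + 10.
  reduce S modulo (f_1, f_2):
  remainder -1/5*y**2 - 23/5*y + 10 ≠ 0; add h_3 = -1/5*y**2 - 23/5*y + 10 to the basis.

The other S-polynomials (S(f_1,h_3), S(f_2,h_3)) all reduce to 0 modulo the current basis, so we have a Gröbner basis.
Inter-reduce: drop elements whose leading term is divisible by another's, tail-reduce, and make monic.
Reduced Gröbner basis: {x - 1/5*y - 23/5, y**2 + 23*y - 50}.

The lex basis is triangular: the last element involves only y. Solving y**2 + 23*y - 50 = 0 gives y ∈ {-25, 2}; substituting each value into the earlier elements determines the remaining variables.
  y = -25: the earlier basis element becomes x + 2/5 = 0, giving x = -2/5 — point (-2/5, -25).
  y = 2: the earlier basis element becomes x - 5 = 0, giving x = 5 — point (5, 2).

{(-2/5, -25), (5, 2)}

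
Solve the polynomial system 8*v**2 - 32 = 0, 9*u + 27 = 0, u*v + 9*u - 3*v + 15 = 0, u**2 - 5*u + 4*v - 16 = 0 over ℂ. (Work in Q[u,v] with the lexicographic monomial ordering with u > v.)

Compute a lex Gröbner basis by Buchberger's algorithm.
f_1 = 8*v**2 - 32, LT = v**2.
f_2 = 9*u + 27, LT = u.
f_3 = u*v + 9*u - 3*v + 15, LT = u*v.
f_4 = u**2 - 5*u + 4*v - 16, LT = u**2.

S(f_1,f_3): lcm = u*v**2. S = -9*u*v - 4*u + 3*v**2 - 15*v.
  leading term u*v: subtract (-v)·f_2 from -9*u*v - 4*u + 3*v**2 - 15*v → -4*u + 3*v**2 + 12*v
  leading term u: subtract (-4/9)·f_2 from -4*u + 3*v**2 + 12*v → 3*v**2 + 12*v + 12
  leading term v**2: subtract (3/8)·f_1 from 3*v**2 + 12*v + 12 → 12*v + 24
  leading term v: no divisor's leading term divides it; move 12*v to the remainder.
  leading term 1: no divisor's leading term divides it; move 24 to the remainder.
  remainder 12*v + 24 ≠ 0; add h_5 = 12*v + 24 to the basis.

The other S-polynomials (S(f_1,f_2), S(f_1,f_4), S(f_2,f_3), S(f_2,f_4), S(f_3,f_4), S(f_1,h_5), S(f_2,h_5), S(f_3,h_5), S(f_4,h_5)) all reduce to 0 modulo the current basis, so we have a Gröbner basis.
Inter-reduce: drop elements whose leading term is divisible by another's, tail-reduce, and make monic.
Reduced Gröbner basis: {u + 3, v + 2}.

Elimination: the polynomial v + 2 lies in the elimination ideal for v, so v ∈ {-2}. For each such v, the remaining basis elements (now univariate) give the rest of the solution.
  v = -2: the earlier basis element becomes u + 3 = 0, giving u = -3 — point (-3, -2).
Check: every point annihilates each of the original generators.
Zero-dimensionality of the ideal guarantees finitely many solutions over ℂ.

{(-3, -2)}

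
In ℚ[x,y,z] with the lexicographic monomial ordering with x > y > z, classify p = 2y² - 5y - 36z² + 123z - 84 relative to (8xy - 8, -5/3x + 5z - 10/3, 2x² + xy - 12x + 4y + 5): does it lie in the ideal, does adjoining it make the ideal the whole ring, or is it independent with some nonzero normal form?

2y² - 5y - 36z² + 123z - 84 lies in I (it reduces to 0).

First compute the reduced Gröbner basis of I by Buchberger's algorithm.
f_1 = 8xy - 8, LT = xy.
f_2 = -5/3x + 5z - 10/3, LT = x.
f_3 = 2x² + xy - 12x + 4y + 5, LT = x².

S(f_1,f_2): lcm = xy. S = 3yz - 2y - 1.
  reduce S modulo (f_1, f_2, f_3):
  remainder 3yz - 2y - 1 ≠ 0; add h_4 = 3yz - 2y - 1 to the basis.

S(f_1,f_3): lcm = x²y. S = -½xy² + 6xy - x - 2y² - 5/2y.
  reduce S modulo (f_1, f_2, f_3, h_4):
  remainder -2y² - 3y - 3z + 8 ≠ 0; add h_5 = -2y² - 3y - 3z + 8 to the basis.

S(f_2,f_3): lcm = x². S = -½xy - 3xz + 8x - 2y - 5/2.
  reduce S modulo (f_1, f_2, f_3, h_4, h_5):
  remainder -2y - 9z² + 30z - 19 ≠ 0; add h_6 = -2y - 9z² + 30z - 19 to the basis.

S(f_1,h_6): lcm = xy. S = -9/2xz² + 15xz - 19/2x - 1.
  reduce S modulo (f_1, f_2, f_3, h_4, h_5, h_6):
  remainder -27/2z³ + 54z² - 117/2z + 18 ≠ 0; add h_7 = -27/2z³ + 54z² - 117/2z + 18 to the basis.

The other S-polynomials (S(f_1,h_4), S(f_2,h_4), S(f_3,h_4), S(f_1,h_5), S(f_2,h_5), S(f_3,h_5), S(h_4,h_5), S(f_2,h_6), S(f_3,h_6), S(h_4,h_6), S(h_5,h_6), S(f_1,h_7), S(f_2,h_7), S(f_3,h_7), S(h_4,h_7), S(h_5,h_7), S(h_6,h_7)) all reduce to 0 modulo the current basis, so we have a Gröbner basis.
Inter-reduce: drop elements whose leading term is divisible by another's, tail-reduce, and make monic.
Reduced Gröbner basis: {x - 3z + 2, y + 9/2z² - 15z + 19/2, z³ - 4z² + 13/3z - 4/3}.
Label its elements g_1 = x - 3z + 2, g_2 = y + 9/2z² - 15z + 19/2, g_3 = z³ - 4z² + 13/3z - 4/3.

Reduce p = 2y² - 5y - 36z² + 123z - 84 modulo G:
  leading term y²: subtract (2y)·g_2 from 2y² - 5y - 36z² + 123z - 84 → -9yz² + 30yz - 24y - 36z² + 123z - 84
  leading term yz²: subtract (-9z²)·g_2 from -9yz² + 30yz - 24y - 36z² + 123z - 84 → 30yz - 24y + 81/2z⁴ - 135z³ + 99/2z² + 123z - 84
  leading term yz: subtract (30z)·g_2 from 30yz - 24y + 81/2z⁴ - 135z³ + 99/2z² + 123z - 84 → -24y + 81/2z⁴ - 270z³ + 999/2z² - 162z - 84
  leading term y: subtract (-24)·g_2 from -24y + 81/2z⁴ - 270z³ + 999/2z² - 162z - 84 → 81/2z⁴ - 270z³ + 1215/2z² - 522z + 144
  leading term z⁴: subtract (81/2z)·g_3 from 81/2z⁴ - 270z³ + 1215/2z² - 522z + 144 → -108z³ + 432z² - 468z + 144
  leading term z³: subtract (-108)·g_3 from -108z³ + 432z² - 468z + 144 → 0
  normal form = 0.
Since the normal form is 0, p ∈ I.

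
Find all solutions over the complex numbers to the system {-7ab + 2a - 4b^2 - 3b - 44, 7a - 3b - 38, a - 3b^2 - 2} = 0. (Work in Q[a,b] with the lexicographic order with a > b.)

{(5, -1)}

Compute a lex Gröbner basis by Buchberger's algorithm.
f_1 = -7ab + 2a - 4b^2 - 3b - 44, LT = ab.
f_2 = 7a - 3b - 38, LT = a.
f_3 = a - 3b^2 - 2, LT = a.

S(f_1,f_2): lcm = ab. S = -2/7a + b^2 + 41/7b + 44/7.
  leading term a: subtract (-2/49)·f_2 from -2/7a + b^2 + 41/7b + 44/7 → b^2 + 281/49b + 232/49
  leading term b^2: no divisor's leading term divides it; move b^2 to the remainder.
  leading term b: no divisor's leading term divides it; move 281/49b to the remainder.
  leading term 1: no divisor's leading term divides it; move 232/49 to the remainder.
  remainder b^2 + 281/49b + 232/49 ≠ 0; add h_4 = b^2 + 281/49b + 232/49 to the basis.

S(f_1,f_3): lcm = ab. S = -2/7a + 3b^3 + 4/7b^2 + 17/7b + 44/7.
  leading term a: subtract (-2/49)·f_2 from -2/7a + 3b^3 + 4/7b^2 + 17/7b + 44/7 → 3b^3 + 4/7b^2 + 113/49b + 232/49
  leading term b^3: subtract (3b)·h_4 from 3b^3 + 4/7b^2 + 113/49b + 232/49 → -815/49b^2 - 583/49b + 232/49
  leading term b^2: subtract (-815/49)·h_4 from -815/49b^2 - 583/49b + 232/49 → 200448/2401b + 200448/2401
  leading term b: no divisor's leading term divides it; move 200448/2401b to the remainder.
  leading term 1: no divisor's leading term divides it; move 200448/2401 to the remainder.
  remainder 200448/2401b + 200448/2401 ≠ 0; add h_5 = 200448/2401b + 200448/2401 to the basis.

The other S-polynomials (S(f_2,f_3), S(f_1,h_4), S(f_2,h_4), S(f_3,h_4), S(f_1,h_5), S(f_2,h_5), S(f_3,h_5), S(h_4,h_5)) all reduce to 0 modulo the current basis, so we have a Gröbner basis.
Inter-reduce: drop elements whose leading term is divisible by another's, tail-reduce, and make monic.
Reduced Gröbner basis: {a - 5, b + 1}.

The lex basis is triangular: the last element involves only b. Solving b + 1 = 0 gives b ∈ {-1}; substituting each value into the earlier elements determines the remaining variables.
  b = -1: the earlier basis element becomes a - 5 = 0, giving a = 5 — point (5, -1).
Substituting each solution back into the original system confirms all equations vanish.
A lex Gröbner basis triangularizes the system, enabling back-substitution.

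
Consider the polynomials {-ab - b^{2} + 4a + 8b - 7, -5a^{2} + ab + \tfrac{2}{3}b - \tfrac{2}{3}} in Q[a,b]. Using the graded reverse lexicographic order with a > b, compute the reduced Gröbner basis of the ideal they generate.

G = {b^{3} - \tfrac{103}{9}b^{2} + \tfrac{15}{2}a + \tfrac{308}{9}b - \tfrac{214}{9}, a^{2} + \tfrac{1}{5}b^{2} - \tfrac{4}{5}a - \tfrac{26}{15}b + \tfrac{23}{15}, ab + b^{2} - 4a - 8b + 7}

The reduced Gröbner basis is the canonical form of the ideal for this ordering.

f_1 = -ab - b^{2} + 4a + 8b - 7, LT = ab.
f_2 = -5a^{2} + ab + \tfrac{2}{3}b - \tfrac{2}{3}, LT = a^{2}.

S(f_1,f_2): lcm = a^{2}b. S = \tfrac{6}{5}ab^{2} - 4a^{2} - 8ab + \tfrac{2}{15}b^{2} + 7a - \tfrac{2}{15}b.
  leading term ab^{2}: subtract (-\tfrac{6}{5}b)·f_1 from \tfrac{6}{5}ab^{2} - 4a^{2} - 8ab + \tfrac{2}{15}b^{2} + 7a - \tfrac{2}{15}b → -\tfrac{6}{5}b^{3} - 4a^{2} - \tfrac{16}{5}ab + \tfrac{146}{15}b^{2} + 7a - \tfrac{128}{15}b
  leading term b^{3}: no divisor's leading term divides it; move -\tfrac{6}{5}b^{3} to the remainder.
  leading term a^{2}: subtract (\tfrac{4}{5})·f_2 from -4a^{2} - \tfrac{16}{5}ab + \tfrac{146}{15}b^{2} + 7a - \tfrac{128}{15}b → -4ab + \tfrac{146}{15}b^{2} + 7a - \tfrac{136}{15}b + \tfrac{8}{15}
  leading term ab: subtract (4)·f_1 from -4ab + \tfrac{146}{15}b^{2} + 7a - \tfrac{136}{15}b + \tfrac{8}{15} → \tfrac{206}{15}b^{2} - 9a - \tfrac{616}{15}b + \tfrac{428}{15}
  leading term b^{2}: no divisor's leading term divides it; move \tfrac{206}{15}b^{2} to the remainder.
  leading term a: no divisor's leading term divides it; move -9a to the remainder.
  leading term b: no divisor's leading term divides it; move -\tfrac{616}{15}b to the remainder.
  leading term 1: no divisor's leading term divides it; move \tfrac{428}{15} to the remainder.
  remainder -\tfrac{6}{5}b^{3} + \tfrac{206}{15}b^{2} - 9a - \tfrac{616}{15}b + \tfrac{428}{15} ≠ 0; add g_3 = -\tfrac{6}{5}b^{3} + \tfrac{206}{15}b^{2} - 9a - \tfrac{616}{15}b + \tfrac{428}{15} to the basis.

The other S-polynomials (S(f_1,g_3), S(f_2,g_3)) all reduce to 0 modulo the current basis, so we have a Gröbner basis.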